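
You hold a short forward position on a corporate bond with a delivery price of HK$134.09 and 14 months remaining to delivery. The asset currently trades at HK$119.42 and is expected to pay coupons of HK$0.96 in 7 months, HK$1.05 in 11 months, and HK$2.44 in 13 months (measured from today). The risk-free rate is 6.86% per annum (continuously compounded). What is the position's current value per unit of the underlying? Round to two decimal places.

PV(remaining coupons) I = 0.96·e^(−0.0686·7/12) + 1.05·e^(−0.0686·11/12) + 2.44·e^(−0.0686·13/12) = 4.1736
Current forward F = (S − I)·e^(rT) = (119.42 − 4.1736)·e^(0.0686·14/12) = 115.2464 × 1.083323 = 124.8491
Value (long) = (F − K)·e^(−rT) = (124.8491 − 134.09) × 0.923086 = -8.5301
Short position value = −(long value) = HK$8.53

HK$8.53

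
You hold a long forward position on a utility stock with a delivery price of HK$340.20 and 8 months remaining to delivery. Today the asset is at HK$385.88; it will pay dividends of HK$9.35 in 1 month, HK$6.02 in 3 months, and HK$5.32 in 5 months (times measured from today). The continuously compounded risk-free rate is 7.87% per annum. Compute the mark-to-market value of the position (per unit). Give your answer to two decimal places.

HK$42.73

PV(remaining dividends) I = 9.35·e^(−0.0787·1/12) + 6.02·e^(−0.0787·3/12) + 5.32·e^(−0.0787·5/12) = 20.3400
Current forward F = (S − I)·e^(rT) = (385.88 − 20.3400)·e^(0.0787·8/12) = 365.5400 × 1.053867 = 385.2305
Value (long) = (F − K)·e^(−rT) = (385.2305 − 340.20) × 0.948886 = 42.7288
Value = HK$42.73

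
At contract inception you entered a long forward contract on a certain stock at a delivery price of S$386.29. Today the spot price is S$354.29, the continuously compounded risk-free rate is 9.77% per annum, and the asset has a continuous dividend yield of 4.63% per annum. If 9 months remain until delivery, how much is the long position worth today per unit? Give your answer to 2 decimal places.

Current fair forward for the remaining 9 months: F = S·e^((r − q)·T), (r − q) = 0.0977 − 0.0463 = 0.0514
F = 354.29 · e^(0.0514 × 9/12) = 354.29 × 1.039303 = 368.2147
Value of long forward = (F − K)·e^(−rT) = (368.2147 − 386.29) · e^(−0.0977·9/12)
= -18.0753 × 0.929345 = -16.80

-S$16.80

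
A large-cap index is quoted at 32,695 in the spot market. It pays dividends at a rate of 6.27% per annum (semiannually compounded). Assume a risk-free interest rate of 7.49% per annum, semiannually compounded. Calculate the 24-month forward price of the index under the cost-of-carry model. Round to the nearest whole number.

F = S · (1+r/2)^(2T) / (1+q/2)^(2T)
= 32695 × 1.158427 / 1.131421 = 32695 × 1.023869
F = 33,475

33,475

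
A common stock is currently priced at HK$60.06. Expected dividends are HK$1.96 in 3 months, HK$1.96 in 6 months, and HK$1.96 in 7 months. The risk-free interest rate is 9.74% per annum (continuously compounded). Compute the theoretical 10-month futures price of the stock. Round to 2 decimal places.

HK$59.03

PV(dividends) I = 1.96·e^(−0.0974·3/12) + 1.96·e^(−0.0974·6/12) + 1.96·e^(−0.0974·7/12)
I = 1.9129 + 1.8668 + 1.8517 = 5.6314
F = (S − I)·e^(rT) = (60.06 − 5.6314) · e^(0.0974·10/12)
= 54.4286 · e^0.081167 = 54.4286 × 1.084552 = HK$59.03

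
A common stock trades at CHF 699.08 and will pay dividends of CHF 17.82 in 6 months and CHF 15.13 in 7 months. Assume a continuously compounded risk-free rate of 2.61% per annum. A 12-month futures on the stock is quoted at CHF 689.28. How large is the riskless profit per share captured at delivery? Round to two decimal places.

PV(dividends) I = 17.82·e^(−0.0261·6/12) + 15.13·e^(−0.0261·7/12) = 32.4904
Fair futures F* = (S − I)·e^(rT) = (699.08 − 32.4904)·e^0.026100 = 666.5896 × 1.026444 = 684.2169
Market CHF 689.28 > fair 684.2169: forward overpriced → cash-and-carry (borrow at r, buy the stock and collect the dividends, short the forward).
Profit at T = |F_mkt − F*| = |689.28 − 684.2169| = CHF 5.06 per share

CHF 5.06 per share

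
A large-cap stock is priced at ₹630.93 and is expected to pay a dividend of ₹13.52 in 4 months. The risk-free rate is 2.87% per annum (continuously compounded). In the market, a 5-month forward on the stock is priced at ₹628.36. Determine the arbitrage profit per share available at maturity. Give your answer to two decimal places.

PV(dividends) I = 13.52·e^(−0.0287·4/12) = 13.3913
Fair forward F* = (S − I)·e^(rT) = (630.93 − 13.3913)·e^0.011958 = 617.5387 × 1.012030 = 624.9677
Market ₹628.36 > fair 624.9677: forward overpriced → cash-and-carry (borrow at r, buy the stock and collect the dividends, short the forward).
Profit at T = |F_mkt − F*| = |628.36 − 624.9677| = ₹3.39 per share

₹3.39 per share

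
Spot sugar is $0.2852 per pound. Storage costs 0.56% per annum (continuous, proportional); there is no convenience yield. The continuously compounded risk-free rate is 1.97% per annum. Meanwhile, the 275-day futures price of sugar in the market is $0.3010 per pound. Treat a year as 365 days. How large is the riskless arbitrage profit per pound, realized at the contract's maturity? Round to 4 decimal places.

$0.0103 per pound

Fair futures: F* = S·e^(carry·T), with carry = (r + u) = 0.0197 + 0.0056 = 0.0253
F* = 0.2852 · e^(0.0253 × 275/365) = 0.2852 · e^0.019062 = 0.2852 × 1.019245 = $0.2907
Market $0.3010 > fair $0.2907: forward overpriced → cash-and-carry (buy spot, short the forward).
At maturity, profit = |F_mkt − F*| = |0.3010 − 0.2907| = $0.0103 per pound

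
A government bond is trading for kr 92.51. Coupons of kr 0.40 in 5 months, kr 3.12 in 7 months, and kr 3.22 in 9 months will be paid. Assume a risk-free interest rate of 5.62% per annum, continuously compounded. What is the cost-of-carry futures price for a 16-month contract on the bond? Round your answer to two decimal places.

kr 92.71

PV(coupons) I = 0.40·e^(−0.0562·5/12) + 3.12·e^(−0.0562·7/12) + 3.22·e^(−0.0562·9/12)
I = 0.3907 + 3.0194 + 3.0871 = 6.4972
F = (S − I)·e^(rT) = (92.51 − 6.4972) · e^(0.0562·16/12)
= 86.0128 · e^0.074933 = 86.0128 × 1.077812 = kr 92.71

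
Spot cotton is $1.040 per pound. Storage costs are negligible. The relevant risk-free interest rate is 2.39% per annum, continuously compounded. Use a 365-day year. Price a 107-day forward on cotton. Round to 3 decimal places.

F = S·e^(rT) = 1.040 · e^(0.0239 × 107/365) = 1.040 · e^0.007006
= 1.040 × 1.007031 = $1.047 per pound

$1.047 per pound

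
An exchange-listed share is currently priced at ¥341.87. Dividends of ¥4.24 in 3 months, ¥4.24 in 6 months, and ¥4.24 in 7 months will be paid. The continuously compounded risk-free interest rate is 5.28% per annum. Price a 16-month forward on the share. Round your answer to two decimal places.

¥353.47

PV(dividends) I = 4.24·e^(−0.0528·3/12) + 4.24·e^(−0.0528·6/12) + 4.24·e^(−0.0528·7/12)
I = 4.1844 + 4.1295 + 4.1114 = 12.4253
F = (S − I)·e^(rT) = (341.87 − 12.4253) · e^(0.0528·16/12)
= 329.4447 · e^0.070400 = 329.4447 × 1.072937 = ¥353.47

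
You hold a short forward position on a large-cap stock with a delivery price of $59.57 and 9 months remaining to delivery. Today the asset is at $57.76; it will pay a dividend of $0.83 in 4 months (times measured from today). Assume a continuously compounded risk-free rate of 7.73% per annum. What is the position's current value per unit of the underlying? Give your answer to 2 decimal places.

PV(remaining dividends) I = 0.83·e^(−0.0773·4/12) = 0.8089
Current forward F = (S − I)·e^(rT) = (57.76 − 0.8089)·e^(0.0773·9/12) = 56.9511 × 1.059689 = 60.3505
Value (long) = (F − K)·e^(−rT) = (60.3505 − 59.57) × 0.943674 = 0.7365
Short position value = −(long value) = -$0.74

-$0.74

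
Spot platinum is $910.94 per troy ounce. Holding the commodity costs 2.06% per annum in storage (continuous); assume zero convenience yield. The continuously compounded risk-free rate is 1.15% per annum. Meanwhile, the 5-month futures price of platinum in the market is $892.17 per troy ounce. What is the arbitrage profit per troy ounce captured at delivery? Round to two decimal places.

$31.04 per troy ounce

Fair futures: F* = S·e^(carry·T), with carry = (r + u) = 0.0115 + 0.0206 = 0.0321
F* = 910.94 · e^(0.0321 × 5/12) = 910.94 · e^0.013375 = 910.94 × 1.013465 = $923.2058
Market $892.17 < fair $923.2058: forward underpriced → reverse cash-and-carry (short spot, go long the forward).
At maturity, profit = |F_mkt − F*| = |892.17 − 923.2058| = $31.04 per troy ounce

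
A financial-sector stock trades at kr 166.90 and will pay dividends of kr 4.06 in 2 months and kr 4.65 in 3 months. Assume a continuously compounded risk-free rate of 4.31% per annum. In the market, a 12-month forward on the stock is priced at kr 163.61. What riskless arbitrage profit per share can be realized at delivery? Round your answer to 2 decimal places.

PV(dividends) I = 4.06·e^(−0.0431·2/12) + 4.65·e^(−0.0431·3/12) = 8.6311
Fair forward F* = (S − I)·e^(rT) = (166.90 − 8.6311)·e^0.043100 = 158.2689 × 1.044042 = 165.2394
Market kr 163.61 < fair 165.2394: forward underpriced → reverse cash-and-carry (short the stock, invest proceeds at r, pay the dividends, go long the forward).
Profit at T = |F_mkt − F*| = |163.61 − 165.2394| = kr 1.63 per share

kr 1.63 per share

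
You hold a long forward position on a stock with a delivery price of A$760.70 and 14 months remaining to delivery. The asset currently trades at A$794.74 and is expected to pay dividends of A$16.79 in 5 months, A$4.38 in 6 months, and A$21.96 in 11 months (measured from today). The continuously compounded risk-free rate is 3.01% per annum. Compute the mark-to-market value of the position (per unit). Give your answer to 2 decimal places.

PV(remaining dividends) I = 16.79·e^(−0.0301·5/12) + 4.38·e^(−0.0301·6/12) + 21.96·e^(−0.0301·11/12) = 42.2577
Current forward F = (S − I)·e^(rT) = (794.74 − 42.2577)·e^(0.0301·14/12) = 752.4823 × 1.035741 = 779.3768
Value (long) = (F − K)·e^(−rT) = (779.3768 − 760.70) × 0.965493 = 18.0323
Value = A$18.03

A$18.03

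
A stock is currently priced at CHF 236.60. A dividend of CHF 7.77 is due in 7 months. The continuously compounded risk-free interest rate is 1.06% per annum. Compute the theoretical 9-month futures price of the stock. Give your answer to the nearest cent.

CHF 230.70

PV(dividends) I = 7.77·e^(−0.0106·7/12)
I = 7.7221
F = (S − I)·e^(rT) = (236.60 − 7.7221) · e^(0.0106·9/12)
= 228.8779 · e^0.007950 = 228.8779 × 1.007982 = CHF 230.70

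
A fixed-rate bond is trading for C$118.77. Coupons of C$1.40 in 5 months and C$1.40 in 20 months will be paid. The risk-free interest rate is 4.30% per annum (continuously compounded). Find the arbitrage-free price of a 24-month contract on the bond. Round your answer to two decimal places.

PV(coupons) I = 1.40·e^(−0.0430·5/12) + 1.40·e^(−0.0430·20/12)
I = 1.3751 + 1.3032 = 2.6783
F = (S − I)·e^(rT) = (118.77 − 2.6783) · e^(0.0430·24/12)
= 116.0917 · e^0.086000 = 116.0917 × 1.089806 = C$126.52

C$126.52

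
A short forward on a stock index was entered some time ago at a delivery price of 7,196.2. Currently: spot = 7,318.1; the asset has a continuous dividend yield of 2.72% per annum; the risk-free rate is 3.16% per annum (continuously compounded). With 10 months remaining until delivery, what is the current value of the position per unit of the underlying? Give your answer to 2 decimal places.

-144.92

Current fair forward for the remaining 10 months: F = S·e^((r − q)·T), (r − q) = 0.0316 − 0.0272 = 0.0044
F = 7318.1 · e^(0.0044 × 10/12) = 7318.1 × 1.00367340 = 7344.9823
Value of long forward = (F − K)·e^(−rT) = (7344.9823 − 7196.2) · e^(−0.0316·10/12)
= 148.7823 × 0.97401037 = 144.92
Short position value = −(long value) = -144.92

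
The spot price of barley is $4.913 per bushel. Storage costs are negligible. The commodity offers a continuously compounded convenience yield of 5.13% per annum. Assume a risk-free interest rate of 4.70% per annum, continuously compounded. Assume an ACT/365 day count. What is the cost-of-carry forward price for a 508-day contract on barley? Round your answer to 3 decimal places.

$4.884 per bushel

Net carry = r + u − y = 0.0470 + 0.0000 − 0.0513 = -0.0043
F = S·e^((r+u−y)T) = 4.913 · e^(-0.0043 × 508/365) = 4.913 · e^-0.005985
= 4.913 × 0.994033 = $4.884 per bushel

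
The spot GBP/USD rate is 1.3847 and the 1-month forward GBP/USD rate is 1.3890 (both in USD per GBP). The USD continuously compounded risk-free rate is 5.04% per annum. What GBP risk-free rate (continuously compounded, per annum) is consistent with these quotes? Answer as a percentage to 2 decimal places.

1.32%

F = S·e^((r_USD − r_GBP)T) ⇒ r_GBP = r_USD − ln(F/S)/T
ln(1.3890/1.3847) = 0.003101; /(1/12) = 0.037212
r_GBP = 0.0504 − 0.037212 = 0.013188
r_GBP = 1.32%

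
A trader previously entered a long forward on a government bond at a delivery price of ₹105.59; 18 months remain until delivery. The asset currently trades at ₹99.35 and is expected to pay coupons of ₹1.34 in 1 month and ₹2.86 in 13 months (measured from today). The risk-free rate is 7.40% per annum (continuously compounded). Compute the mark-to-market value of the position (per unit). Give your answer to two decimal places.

PV(remaining coupons) I = 1.34·e^(−0.0740·1/12) + 2.86·e^(−0.0740·13/12) = 3.9714
Current forward F = (S − I)·e^(rT) = (99.35 − 3.9714)·e^(0.0740·18/12) = 95.3786 × 1.117395 = 106.5756
Value (long) = (F − K)·e^(−rT) = (106.5756 − 105.59) × 0.894939 = 0.8821
Value = ₹0.88

₹0.88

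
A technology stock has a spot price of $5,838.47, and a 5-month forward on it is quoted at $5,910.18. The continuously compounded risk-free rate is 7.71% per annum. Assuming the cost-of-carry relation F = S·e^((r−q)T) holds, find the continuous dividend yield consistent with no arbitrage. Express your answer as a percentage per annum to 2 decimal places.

4.78%

From F = S·e^((r−q)T): (r − q) = ln(F/S)/T
ln(5910.18/5838.47) = ln(1.012282) = 0.012207
(r − q) = 0.012207 / (5/12) = 0.029297
q = r − ln(F/S)/T = 0.0771 − 0.029297 = 0.047803
q = 4.78%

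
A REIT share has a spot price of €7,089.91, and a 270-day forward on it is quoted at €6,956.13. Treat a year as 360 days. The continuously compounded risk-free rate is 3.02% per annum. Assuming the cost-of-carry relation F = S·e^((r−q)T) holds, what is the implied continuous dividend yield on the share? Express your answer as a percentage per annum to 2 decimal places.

From F = S·e^((r−q)T): (r − q) = ln(F/S)/T
ln(6956.13/7089.91) = ln(0.981131) = -0.019049
(r − q) = -0.019049 / (270/360) = -0.025399
q = r − ln(F/S)/T = 0.0302 + 0.025399 = 0.055599
q = 5.56%

5.56%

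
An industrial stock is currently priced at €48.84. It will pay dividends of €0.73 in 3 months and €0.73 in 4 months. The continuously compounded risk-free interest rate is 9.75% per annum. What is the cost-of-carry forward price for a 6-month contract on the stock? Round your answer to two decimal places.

PV(dividends) I = 0.73·e^(−0.0975·3/12) + 0.73·e^(−0.0975·4/12)
I = 0.7124 + 0.7067 = 1.4191
F = (S − I)·e^(rT) = (48.84 − 1.4191) · e^(0.0975·6/12)
= 47.4209 · e^0.048750 = 47.4209 × 1.049958 = €49.79

€49.79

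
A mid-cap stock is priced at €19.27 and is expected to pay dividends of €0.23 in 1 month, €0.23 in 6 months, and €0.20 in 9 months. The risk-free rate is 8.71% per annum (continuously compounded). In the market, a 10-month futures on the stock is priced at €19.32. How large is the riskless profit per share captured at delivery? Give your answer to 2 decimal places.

PV(dividends) I = 0.23·e^(−0.0871·1/12) + 0.23·e^(−0.0871·6/12) + 0.20·e^(−0.0871·9/12) = 0.6359
Fair futures F* = (S − I)·e^(rT) = (19.27 − 0.6359)·e^0.072583 = 18.6341 × 1.075282 = 20.0369
Market €19.32 < fair 20.0369: forward underpriced → reverse cash-and-carry (short the stock, invest proceeds at r, pay the dividends, go long the forward).
Profit at T = |F_mkt − F*| = |19.32 − 20.0369| = €0.72 per share

€0.72 per share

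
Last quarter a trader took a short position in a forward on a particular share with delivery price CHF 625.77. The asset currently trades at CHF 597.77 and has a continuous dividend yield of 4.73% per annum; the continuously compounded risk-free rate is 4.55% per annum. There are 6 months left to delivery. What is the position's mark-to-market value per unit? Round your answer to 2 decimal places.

Current fair forward for the remaining 6 months: F = S·e^((r − q)·T), (r − q) = 0.0455 − 0.0473 = -0.0018
F = 597.77 · e^(-0.0018 × 6/12) = 597.77 × 0.999100 = 597.2320
Value of long forward = (F − K)·e^(−rT) = (597.2320 − 625.77) · e^(−0.0455·6/12)
= -28.5380 × 0.977507 = -27.90
Short position value = −(long value) = CHF 27.90

CHF 27.90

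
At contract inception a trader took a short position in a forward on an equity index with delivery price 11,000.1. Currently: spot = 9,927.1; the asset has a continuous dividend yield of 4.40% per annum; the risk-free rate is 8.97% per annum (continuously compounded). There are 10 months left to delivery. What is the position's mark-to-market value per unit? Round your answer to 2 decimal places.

Current fair forward for the remaining 10 months: F = S·e^((r − q)·T), (r − q) = 0.0897 − 0.0440 = 0.0457
F = 9927.1 · e^(0.0457 × 10/12) = 9927.1 × 1.03881780 = 10312.4482
Value of long forward = (F − K)·e^(−rT) = (10312.4482 − 11000.1) · e^(−0.0897·10/12)
= -687.6518 × 0.92797545 = -638.12
Short position value = −(long value) = 638.12

638.12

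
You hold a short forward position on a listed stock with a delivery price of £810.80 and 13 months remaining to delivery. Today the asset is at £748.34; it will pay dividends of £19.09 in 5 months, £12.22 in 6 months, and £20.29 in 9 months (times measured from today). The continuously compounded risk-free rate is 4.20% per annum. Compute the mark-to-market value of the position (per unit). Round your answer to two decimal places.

£76.78

PV(remaining dividends) I = 19.09·e^(−0.0420·5/12) + 12.22·e^(−0.0420·6/12) + 20.29·e^(−0.0420·9/12) = 50.3857
Current forward F = (S − I)·e^(rT) = (748.34 − 50.3857)·e^(0.0420·13/12) = 697.9543 × 1.046551 = 730.4448
Value (long) = (F − K)·e^(−rT) = (730.4448 − 810.80) × 0.955520 = -76.7810
Short position value = −(long value) = £76.78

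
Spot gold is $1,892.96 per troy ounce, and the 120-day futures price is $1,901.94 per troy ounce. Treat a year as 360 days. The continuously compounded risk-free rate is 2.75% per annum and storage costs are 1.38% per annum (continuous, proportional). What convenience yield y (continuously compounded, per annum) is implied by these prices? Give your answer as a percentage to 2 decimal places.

F = S·e^((r+u−y)T) ⇒ (r+u−y) = ln(F/S)/T
ln(1901.94/1892.96) = 0.004733; /T ⇒ 0.014199
y = r + u − ln(F/S)/T = 0.0275 + 0.0138 − 0.014199 = 0.027101
y = 2.71%

2.71%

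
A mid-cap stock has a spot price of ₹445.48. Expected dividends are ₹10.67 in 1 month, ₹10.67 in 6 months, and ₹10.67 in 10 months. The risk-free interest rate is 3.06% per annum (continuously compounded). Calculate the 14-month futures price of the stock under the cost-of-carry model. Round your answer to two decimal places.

PV(dividends) I = 10.67·e^(−0.0306·1/12) + 10.67·e^(−0.0306·6/12) + 10.67·e^(−0.0306·10/12)
I = 10.6428 + 10.5080 + 10.4014 = 31.5522
F = (S − I)·e^(rT) = (445.48 − 31.5522) · e^(0.0306·14/12)
= 413.9278 · e^0.035700 = 413.9278 × 1.036345 = ₹428.97

₹428.97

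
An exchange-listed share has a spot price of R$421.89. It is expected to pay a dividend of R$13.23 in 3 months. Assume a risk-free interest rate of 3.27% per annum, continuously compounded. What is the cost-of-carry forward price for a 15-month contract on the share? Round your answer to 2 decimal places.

R$425.82

PV(dividends) I = 13.23·e^(−0.0327·3/12)
I = 13.1223
F = (S − I)·e^(rT) = (421.89 − 13.1223) · e^(0.0327·15/12)
= 408.7677 · e^0.040875 = 408.7677 × 1.041722 = R$425.82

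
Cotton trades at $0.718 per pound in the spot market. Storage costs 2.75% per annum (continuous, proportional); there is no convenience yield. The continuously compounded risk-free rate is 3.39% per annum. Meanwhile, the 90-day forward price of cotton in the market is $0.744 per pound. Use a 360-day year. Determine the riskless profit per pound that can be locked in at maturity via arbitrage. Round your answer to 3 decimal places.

Fair forward: F* = S·e^(carry·T), with carry = (r + u) = 0.0339 + 0.0275 = 0.0614
F* = 0.718 · e^(0.0614 × 90/360) = 0.718 · e^0.015350 = 0.718 × 1.015468 = $0.7291
Market $0.744 > fair $0.7291: forward overpriced → cash-and-carry (buy spot, short the forward).
At maturity, profit = |F_mkt − F*| = |0.744 − 0.7291| = $0.015 per pound

$0.015 per pound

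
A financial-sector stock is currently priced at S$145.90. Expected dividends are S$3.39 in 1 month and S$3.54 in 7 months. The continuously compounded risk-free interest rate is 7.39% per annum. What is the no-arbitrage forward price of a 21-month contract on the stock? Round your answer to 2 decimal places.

S$158.35

PV(dividends) I = 3.39·e^(−0.0739·1/12) + 3.54·e^(−0.0739·7/12)
I = 3.3692 + 3.3906 = 6.7598
F = (S − I)·e^(rT) = (145.90 − 6.7598) · e^(0.0739·21/12)
= 139.1402 · e^0.129325 = 139.1402 × 1.138060 = S$158.35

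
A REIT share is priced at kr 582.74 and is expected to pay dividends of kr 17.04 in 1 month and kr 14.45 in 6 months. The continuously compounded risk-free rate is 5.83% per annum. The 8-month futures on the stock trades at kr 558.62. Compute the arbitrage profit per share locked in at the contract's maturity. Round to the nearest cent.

kr 14.99 per share

PV(dividends) I = 17.04·e^(−0.0583·1/12) + 14.45·e^(−0.0583·6/12) = 30.9923
Fair futures F* = (S − I)·e^(rT) = (582.74 − 30.9923)·e^0.038867 = 551.7477 × 1.039632 = 573.6146
Market kr 558.62 < fair 573.6146: forward underpriced → reverse cash-and-carry (short the stock, invest proceeds at r, pay the dividends, go long the forward).
Profit at T = |F_mkt − F*| = |558.62 − 573.6146| = kr 14.99 per share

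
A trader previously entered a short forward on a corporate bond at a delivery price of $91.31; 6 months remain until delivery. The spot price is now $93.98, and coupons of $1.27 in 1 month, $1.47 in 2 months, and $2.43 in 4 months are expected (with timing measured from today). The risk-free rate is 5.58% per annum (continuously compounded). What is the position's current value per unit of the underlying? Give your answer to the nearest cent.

PV(remaining coupons) I = 1.27·e^(−0.0558·1/12) + 1.47·e^(−0.0558·2/12) + 2.43·e^(−0.0558·4/12) = 5.1057
Current forward F = (S − I)·e^(rT) = (93.98 − 5.1057)·e^(0.0558·6/12) = 88.8743 × 1.028293 = 91.3888
Value (long) = (F − K)·e^(−rT) = (91.3888 − 91.31) × 0.972486 = 0.0766
Short position value = −(long value) = -$0.08

-$0.08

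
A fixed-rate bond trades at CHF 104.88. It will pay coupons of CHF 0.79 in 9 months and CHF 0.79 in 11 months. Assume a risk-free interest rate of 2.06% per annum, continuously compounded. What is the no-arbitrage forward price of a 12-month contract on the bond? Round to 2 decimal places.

CHF 105.48

PV(coupons) I = 0.79·e^(−0.0206·9/12) + 0.79·e^(−0.0206·11/12)
I = 0.7779 + 0.7752 = 1.5531
F = (S − I)·e^(rT) = (104.88 − 1.5531) · e^(0.0206·12/12)
= 103.3269 · e^0.020600 = 103.3269 × 1.020814 = CHF 105.48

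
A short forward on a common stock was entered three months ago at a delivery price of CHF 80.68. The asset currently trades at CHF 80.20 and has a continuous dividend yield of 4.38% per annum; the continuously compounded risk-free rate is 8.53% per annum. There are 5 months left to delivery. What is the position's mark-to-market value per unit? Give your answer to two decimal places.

Current fair forward for the remaining 5 months: F = S·e^((r − q)·T), (r − q) = 0.0853 − 0.0438 = 0.0415
F = 80.20 · e^(0.0415 × 5/12) = 80.20 × 1.017442 = 81.5988
Value of long forward = (F − K)·e^(−rT) = (81.5988 − 80.68) · e^(−0.0853·5/12)
= 0.9188 × 0.965083 = 0.89
Short position value = −(long value) = -CHF 0.89

-CHF 0.89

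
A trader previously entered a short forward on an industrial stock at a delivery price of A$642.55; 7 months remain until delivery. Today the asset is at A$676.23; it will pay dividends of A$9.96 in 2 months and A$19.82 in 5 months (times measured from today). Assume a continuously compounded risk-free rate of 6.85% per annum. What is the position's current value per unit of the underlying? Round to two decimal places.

PV(remaining dividends) I = 9.96·e^(−0.0685·2/12) + 19.82·e^(−0.0685·5/12) = 29.1092
Current forward F = (S − I)·e^(rT) = (676.23 − 29.1092)·e^(0.0685·7/12) = 647.1208 × 1.040767 = 673.5020
Value (long) = (F − K)·e^(−rT) = (673.5020 − 642.55) × 0.960829 = 29.7396
Short position value = −(long value) = -A$29.74

-A$29.74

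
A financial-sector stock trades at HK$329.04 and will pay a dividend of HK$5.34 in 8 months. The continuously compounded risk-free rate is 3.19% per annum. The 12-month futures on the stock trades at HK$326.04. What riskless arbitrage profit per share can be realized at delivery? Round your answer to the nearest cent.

HK$8.27 per share

PV(dividends) I = 5.34·e^(−0.0319·8/12) = 5.2276
Fair futures F* = (S − I)·e^(rT) = (329.04 − 5.2276)·e^0.031900 = 323.8124 × 1.032414 = 334.3085
Market HK$326.04 < fair 334.3085: forward underpriced → reverse cash-and-carry (short the stock, invest proceeds at r, pay the dividends, go long the forward).
Profit at T = |F_mkt − F*| = |326.04 − 334.3085| = HK$8.27 per share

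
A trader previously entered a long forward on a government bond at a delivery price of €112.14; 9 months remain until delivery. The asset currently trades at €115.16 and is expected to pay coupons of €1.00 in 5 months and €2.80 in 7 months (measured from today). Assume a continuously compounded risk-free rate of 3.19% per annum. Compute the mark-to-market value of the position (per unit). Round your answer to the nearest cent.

€1.94

PV(remaining coupons) I = 1.00·e^(−0.0319·5/12) + 2.80·e^(−0.0319·7/12) = 3.7352
Current forward F = (S − I)·e^(rT) = (115.16 − 3.7352)·e^(0.0319·9/12) = 111.4248 × 1.024213 = 114.1227
Value (long) = (F − K)·e^(−rT) = (114.1227 − 112.14) × 0.976359 = 1.9358
Value = €1.94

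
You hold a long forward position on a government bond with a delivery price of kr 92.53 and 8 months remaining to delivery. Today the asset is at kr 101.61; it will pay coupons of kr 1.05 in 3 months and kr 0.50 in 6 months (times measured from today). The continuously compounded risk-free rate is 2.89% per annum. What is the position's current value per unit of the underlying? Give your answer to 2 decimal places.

PV(remaining coupons) I = 1.05·e^(−0.0289·3/12) + 0.50·e^(−0.0289·6/12) = 1.5353
Current forward F = (S − I)·e^(rT) = (101.61 − 1.5353)·e^(0.0289·8/12) = 100.0747 × 1.019453 = 102.0215
Value (long) = (F − K)·e^(−rT) = (102.0215 − 92.53) × 0.980918 = 9.3104
Value = kr 9.31

kr 9.31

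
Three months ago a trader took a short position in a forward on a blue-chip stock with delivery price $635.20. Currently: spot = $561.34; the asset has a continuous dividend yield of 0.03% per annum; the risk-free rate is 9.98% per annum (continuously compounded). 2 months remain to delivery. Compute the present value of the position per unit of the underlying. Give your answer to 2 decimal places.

Current fair forward for the remaining 2 months: F = S·e^((r − q)·T), (r − q) = 0.0998 − 0.0003 = 0.0995
F = 561.34 · e^(0.0995 × 2/12) = 561.34 × 1.016722 = 570.7267
Value of long forward = (F − K)·e^(−rT) = (570.7267 − 635.20) · e^(−0.0998·2/12)
= -64.4733 × 0.983504 = -63.41
Short position value = −(long value) = $63.41

$63.41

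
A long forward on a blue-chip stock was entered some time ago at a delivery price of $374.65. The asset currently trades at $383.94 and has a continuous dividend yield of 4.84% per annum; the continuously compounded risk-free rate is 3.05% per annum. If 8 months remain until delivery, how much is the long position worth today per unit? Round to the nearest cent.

$4.64

Current fair forward for the remaining 8 months: F = S·e^((r − q)·T), (r − q) = 0.0305 − 0.0484 = -0.0179
F = 383.94 · e^(-0.0179 × 8/12) = 383.94 × 0.988138 = 379.3857
Value of long forward = (F − K)·e^(−rT) = (379.3857 − 374.65) · e^(−0.0305·8/12)
= 4.7357 × 0.979872 = 4.64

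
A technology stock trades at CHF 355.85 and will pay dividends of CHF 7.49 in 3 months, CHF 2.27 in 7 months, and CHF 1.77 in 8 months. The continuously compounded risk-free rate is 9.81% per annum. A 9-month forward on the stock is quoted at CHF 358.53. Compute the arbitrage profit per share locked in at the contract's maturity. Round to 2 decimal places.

CHF 12.53 per share

PV(dividends) I = 7.49·e^(−0.0981·3/12) + 2.27·e^(−0.0981·7/12) + 1.77·e^(−0.0981·8/12) = 11.1102
Fair forward F* = (S − I)·e^(rT) = (355.85 − 11.1102)·e^0.073575 = 344.7398 × 1.076349 = 371.0603
Market CHF 358.53 < fair 371.0603: forward underpriced → reverse cash-and-carry (short the stock, invest proceeds at r, pay the dividends, go long the forward).
Profit at T = |F_mkt − F*| = |358.53 − 371.0603| = CHF 12.53 per share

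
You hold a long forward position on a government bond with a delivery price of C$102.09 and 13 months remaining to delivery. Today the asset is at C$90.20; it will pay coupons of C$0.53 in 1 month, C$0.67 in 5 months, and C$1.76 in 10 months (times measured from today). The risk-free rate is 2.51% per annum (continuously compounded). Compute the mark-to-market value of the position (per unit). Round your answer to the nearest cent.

-C$12.07

PV(remaining coupons) I = 0.53·e^(−0.0251·1/12) + 0.67·e^(−0.0251·5/12) + 1.76·e^(−0.0251·10/12) = 2.9155
Current forward F = (S − I)·e^(rT) = (90.20 − 2.9155)·e^(0.0251·13/12) = 87.2845 × 1.027565 = 89.6905
Value (long) = (F − K)·e^(−rT) = (89.6905 − 102.09) × 0.973175 = -12.0669
Value = -C$12.07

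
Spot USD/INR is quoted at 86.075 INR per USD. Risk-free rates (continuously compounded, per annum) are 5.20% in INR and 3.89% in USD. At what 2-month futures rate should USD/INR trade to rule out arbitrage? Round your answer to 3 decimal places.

F = S·e^((r_INR − r_USD)T) = 86.075 · e^((0.0520 − 0.0389) × 2/12)
= 86.075 · e^0.002183 = 86.075 × 1.002185
F = 86.263 INR per USD

86.263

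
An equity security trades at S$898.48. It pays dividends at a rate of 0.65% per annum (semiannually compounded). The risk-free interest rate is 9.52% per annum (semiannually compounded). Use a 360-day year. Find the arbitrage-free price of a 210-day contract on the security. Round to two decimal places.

F = S · (1+r/2)^(2T) / (1+q/2)^(2T)
= 898.48 × 1.055751 / 1.003793 = 898.48 × 1.051762
F = S$944.99

S$944.99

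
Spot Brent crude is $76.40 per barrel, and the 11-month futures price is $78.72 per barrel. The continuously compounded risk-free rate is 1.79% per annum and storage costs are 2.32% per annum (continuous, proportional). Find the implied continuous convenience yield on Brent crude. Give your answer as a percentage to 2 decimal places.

F = S·e^((r+u−y)T) ⇒ (r+u−y) = ln(F/S)/T
ln(78.72/76.40) = 0.029915; /T ⇒ 0.032635
y = r + u − ln(F/S)/T = 0.0179 + 0.0232 − 0.032635 = 0.008465
y = 0.85%

0.85%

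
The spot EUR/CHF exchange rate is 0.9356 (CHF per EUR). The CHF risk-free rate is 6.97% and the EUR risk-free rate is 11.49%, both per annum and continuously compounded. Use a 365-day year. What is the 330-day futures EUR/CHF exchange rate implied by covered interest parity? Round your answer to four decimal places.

F = S·e^((r_CHF − r_EUR)T) = 0.9356 · e^((0.0697 − 0.1149) × 330/365)
= 0.9356 · e^-0.040866 = 0.9356 × 0.959958
F = 0.8981 CHF per EUR

0.8981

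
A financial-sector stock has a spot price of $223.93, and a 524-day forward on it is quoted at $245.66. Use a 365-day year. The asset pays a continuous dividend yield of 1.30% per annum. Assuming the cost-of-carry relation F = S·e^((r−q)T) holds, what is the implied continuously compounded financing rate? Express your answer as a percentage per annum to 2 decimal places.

From F = S·e^((r−q)T): (r − q) = ln(F/S)/T
ln(245.66/223.93) = ln(1.097039) = 0.092615
(r − q) = 0.092615 / (524/365) = 0.064512
r = ln(F/S)/T + q = 0.064512 + 0.0130 = 0.077512
r = 7.75%

7.75%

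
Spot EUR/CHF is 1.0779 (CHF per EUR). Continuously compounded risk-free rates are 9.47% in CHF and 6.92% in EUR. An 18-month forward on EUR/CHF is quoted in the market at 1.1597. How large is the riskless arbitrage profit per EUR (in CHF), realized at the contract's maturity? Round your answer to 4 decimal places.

Fair forward: F* = S·e^(carry·T), with carry = (r_CHF − r_EUR) = 0.0947 − 0.0692 = 0.0255
F* = 1.0779 · e^(0.0255 × 18/12) = 1.0779 · e^0.038250 = 1.0779 × 1.038991 = 1.1199
Market 1.1597 > fair 1.1199: forward overpriced → cash-and-carry (buy spot, short the forward).
At maturity, profit = |F_mkt − F*| = |1.1597 − 1.1199| = 0.0398 per EUR (in CHF)

0.0398 per EUR (in CHF)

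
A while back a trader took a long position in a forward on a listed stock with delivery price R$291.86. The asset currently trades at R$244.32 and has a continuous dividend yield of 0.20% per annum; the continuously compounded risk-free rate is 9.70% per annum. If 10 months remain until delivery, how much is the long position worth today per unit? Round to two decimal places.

-R$25.28

Current fair forward for the remaining 10 months: F = S·e^((r − q)·T), (r − q) = 0.0970 − 0.0020 = 0.0950
F = 244.32 · e^(0.0950 × 10/12) = 244.32 × 1.082385 = 264.4483
Value of long forward = (F − K)·e^(−rT) = (264.4483 − 291.86) · e^(−0.0970·10/12)
= -27.4117 × 0.922347 = -25.28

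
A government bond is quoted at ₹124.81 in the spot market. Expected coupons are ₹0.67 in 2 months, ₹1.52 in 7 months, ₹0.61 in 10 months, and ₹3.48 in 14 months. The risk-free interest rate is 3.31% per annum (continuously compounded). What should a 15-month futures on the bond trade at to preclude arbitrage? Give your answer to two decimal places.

₹123.73

PV(coupons) I = 0.67·e^(−0.0331·2/12) + 1.52·e^(−0.0331·7/12) + 0.61·e^(−0.0331·10/12) + 3.48·e^(−0.0331·14/12)
I = 0.6663 + 1.4909 + 0.5934 + 3.3482 = 6.0988
F = (S − I)·e^(rT) = (124.81 − 6.0988) · e^(0.0331·15/12)
= 118.7112 · e^0.041375 = 118.7112 × 1.042243 = ₹123.73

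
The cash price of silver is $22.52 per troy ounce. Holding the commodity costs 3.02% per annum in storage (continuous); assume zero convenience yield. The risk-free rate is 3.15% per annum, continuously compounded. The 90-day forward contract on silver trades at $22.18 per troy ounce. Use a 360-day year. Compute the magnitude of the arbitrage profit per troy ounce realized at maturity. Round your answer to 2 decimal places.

Fair forward: F* = S·e^(carry·T), with carry = (r + u) = 0.0315 + 0.0302 = 0.0617
F* = 22.52 · e^(0.0617 × 90/360) = 22.52 · e^0.015425 = 22.52 × 1.015545 = $22.8701
Market $22.18 < fair $22.8701: forward underpriced → reverse cash-and-carry (short spot, go long the forward).
At maturity, profit = |F_mkt − F*| = |22.18 − 22.8701| = $0.69 per troy ounce

$0.69 per troy ounce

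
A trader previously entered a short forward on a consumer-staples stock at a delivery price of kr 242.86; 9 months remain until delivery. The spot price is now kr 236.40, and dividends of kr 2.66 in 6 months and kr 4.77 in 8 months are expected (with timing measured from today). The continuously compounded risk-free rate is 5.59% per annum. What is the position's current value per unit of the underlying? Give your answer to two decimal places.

PV(remaining dividends) I = 2.66·e^(−0.0559·6/12) + 4.77·e^(−0.0559·8/12) = 7.1822
Current forward F = (S − I)·e^(rT) = (236.40 − 7.1822)·e^(0.0559·9/12) = 229.2178 × 1.042816 = 239.0320
Value (long) = (F − K)·e^(−rT) = (239.0320 − 242.86) × 0.958942 = -3.6708
Short position value = −(long value) = kr 3.67

kr 3.67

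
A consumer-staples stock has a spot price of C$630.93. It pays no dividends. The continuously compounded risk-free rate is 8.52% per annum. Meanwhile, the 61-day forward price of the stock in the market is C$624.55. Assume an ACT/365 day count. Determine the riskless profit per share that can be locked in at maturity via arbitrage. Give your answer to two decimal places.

Fair forward: F* = S·e^(carry·T), with carry = r = 0.0852
F* = 630.93 · e^(0.0852 × 61/365) = 630.93 · e^0.014239 = 630.93 × 1.014341 = C$639.9782
Market C$624.55 < fair C$639.9782: forward underpriced → reverse cash-and-carry (short spot, go long the forward).
At maturity, profit = |F_mkt − F*| = |624.55 − 639.9782| = C$15.43 per share

C$15.43 per share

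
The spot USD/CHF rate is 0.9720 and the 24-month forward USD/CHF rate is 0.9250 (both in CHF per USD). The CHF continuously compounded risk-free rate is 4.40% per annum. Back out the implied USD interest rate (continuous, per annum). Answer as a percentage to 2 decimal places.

F = S·e^((r_CHF − r_USD)T) ⇒ r_USD = r_CHF − ln(F/S)/T
ln(0.9250/0.9720) = -0.049562; /(24/12) = -0.024781
r_USD = 0.0440 + 0.024781 = 0.068781
r_USD = 6.88%

6.88%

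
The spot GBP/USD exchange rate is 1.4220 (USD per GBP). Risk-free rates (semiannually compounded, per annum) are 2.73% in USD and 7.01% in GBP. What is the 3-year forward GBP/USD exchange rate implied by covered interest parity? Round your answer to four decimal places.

By covered interest parity, F = S · (1+r_USD/2)^(2T) / (1+r_GBP/2)^(2T)
= 1.4220 × 1.084746 / 1.229612 = 1.4220 × 0.882186
F = 1.2545 USD per GBP

1.2545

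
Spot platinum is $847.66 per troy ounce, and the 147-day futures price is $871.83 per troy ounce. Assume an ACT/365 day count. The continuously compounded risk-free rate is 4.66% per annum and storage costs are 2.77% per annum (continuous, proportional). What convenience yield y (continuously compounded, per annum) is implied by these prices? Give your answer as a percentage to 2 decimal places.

0.45%

F = S·e^((r+u−y)T) ⇒ (r+u−y) = ln(F/S)/T
ln(871.83/847.66) = 0.028115; /T ⇒ 0.069809
y = r + u − ln(F/S)/T = 0.0466 + 0.0277 − 0.069809 = 0.004491
y = 0.45%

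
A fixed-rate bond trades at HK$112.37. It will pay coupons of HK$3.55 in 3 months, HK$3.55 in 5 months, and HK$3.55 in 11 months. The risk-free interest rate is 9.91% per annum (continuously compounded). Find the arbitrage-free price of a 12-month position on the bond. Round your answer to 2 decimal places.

PV(coupons) I = 3.55·e^(−0.0991·3/12) + 3.55·e^(−0.0991·5/12) + 3.55·e^(−0.0991·11/12)
I = 3.4631 + 3.4064 + 3.2417 = 10.1112
F = (S − I)·e^(rT) = (112.37 − 10.1112) · e^(0.0991·12/12)
= 102.2588 · e^0.099100 = 102.2588 × 1.104177 = HK$112.91

HK$112.91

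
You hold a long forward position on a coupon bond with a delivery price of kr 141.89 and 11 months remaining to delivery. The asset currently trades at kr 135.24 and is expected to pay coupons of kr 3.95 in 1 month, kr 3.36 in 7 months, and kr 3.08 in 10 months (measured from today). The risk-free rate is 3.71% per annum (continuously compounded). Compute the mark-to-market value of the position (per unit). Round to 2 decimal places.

-kr 12.12

PV(remaining coupons) I = 3.95·e^(−0.0371·1/12) + 3.36·e^(−0.0371·7/12) + 3.08·e^(−0.0371·10/12) = 10.2121
Current forward F = (S − I)·e^(rT) = (135.24 − 10.2121)·e^(0.0371·11/12) = 125.0279 × 1.034593 = 129.3530
Value (long) = (F − K)·e^(−rT) = (129.3530 − 141.89) × 0.966563 = -12.1178
Value = -kr 12.12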